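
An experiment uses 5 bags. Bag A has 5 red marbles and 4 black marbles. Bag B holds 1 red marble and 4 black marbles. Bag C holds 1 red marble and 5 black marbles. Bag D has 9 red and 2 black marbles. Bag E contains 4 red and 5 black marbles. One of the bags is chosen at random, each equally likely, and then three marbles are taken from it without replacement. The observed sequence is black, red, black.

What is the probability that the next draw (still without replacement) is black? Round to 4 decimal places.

0.7330

For each hypothesis, P(data | H) works out to: P(data | bag A) = (4/9)(5/8)(3/7) = 0.11905; P(data | bag B) = (4/5)(1/4)(3/3) = 0.2; P(data | bag C) = (5/6)(1/5)(4/4) = 0.16667; P(data | bag D) = (2/11)(9/10)(1/9) = 0.018182; P(data | bag E) = (5/9)(4/8)(4/7) = 0.15873.
Weighting by the prior gives 1/5 · 0.11905 = 0.02381, 1/5 · 0.2 = 0.04, 1/5 · 0.16667 = 0.033333, 1/5 · 0.018182 = 0.0036364, 1/5 · 0.15873 = 0.031746; these sum to 0.13253.
Dividing through by the total gives posterior P(bag A | data) = 0.17966, P(bag B | data) = 0.30183, P(bag C | data) = 0.25152, P(bag D | data) = 0.027439, P(bag E | data) = 0.23955.
Averaging over the posterior, P(black next | data) = (1/3)(0.17966) + (1)(0.30183) + (1)(0.25152) + (0)(0.027439) + (1/2)(0.23955) = 0.73301.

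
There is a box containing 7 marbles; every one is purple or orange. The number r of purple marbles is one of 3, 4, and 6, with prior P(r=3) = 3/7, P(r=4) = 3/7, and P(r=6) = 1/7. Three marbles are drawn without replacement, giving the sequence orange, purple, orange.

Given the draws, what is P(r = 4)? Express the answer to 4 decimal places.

0.4000

Compute the likelihood of the observed sequence for each case: P(data | r = 3) = (4/7)(3/6)(3/5) = 6/35; P(data | r = 4) = (3/7)(4/6)(2/5) = 4/35; P(data | r = 6) = (1/7)(6/6)(0/5) = 0.
Multiplying each by its prior: 3/7 · 6/35 = 18/245, 3/7 · 4/35 = 12/245, 1/7 · 0 = 0; with total 6/49.
Therefore the posterior P(r = 4 | data) = (12/245) / (6/49) = 2/5.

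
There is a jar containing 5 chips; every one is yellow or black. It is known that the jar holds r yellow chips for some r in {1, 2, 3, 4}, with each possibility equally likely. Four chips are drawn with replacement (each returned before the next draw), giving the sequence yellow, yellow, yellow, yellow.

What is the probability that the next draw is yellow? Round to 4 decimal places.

Under each hypothesis, the probability of the observed sequence is: P(data | r = 1) = (1/5)(1/5)(1/5)(1/5) = 0.0016; P(data | r = 2) = (2/5)(2/5)(2/5)(2/5) = 0.0256; P(data | r = 3) = (3/5)(3/5)(3/5)(3/5) = 0.1296; P(data | r = 4) = (4/5)(4/5)(4/5)(4/5) = 0.4096.
Multiplying each by its prior: 1/4 · 0.0016 = 0.0004, 1/4 · 0.0256 = 0.0064, 1/4 · 0.1296 = 0.0324, 1/4 · 0.4096 = 0.1024; summing to 0.1416.
Dividing through by the total gives posterior P(r = 1 | data) = 0.0028249, P(r = 2 | data) = 0.045198, P(r = 3 | data) = 0.22881, P(r = 4 | data) = 0.72316.
So P(yellow next | data) = Σ P(yellow next | H) P(H | data) = (1/5)(0.0028249) + (2/5)(0.045198) + (3/5)(0.22881) + (4/5)(0.72316) = 0.73446.

0.7345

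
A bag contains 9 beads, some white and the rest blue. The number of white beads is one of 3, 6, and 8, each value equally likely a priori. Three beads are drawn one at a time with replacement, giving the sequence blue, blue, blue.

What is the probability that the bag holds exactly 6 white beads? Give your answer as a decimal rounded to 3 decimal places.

Under each hypothesis, the probability of the observed sequence is: P(data | r = 3) = (6/9)(6/9)(6/9) = 0.2963; P(data | r = 6) = (3/9)(3/9)(3/9) = 0.037037; P(data | r = 8) = (1/9)(1/9)(1/9) = 0.0013717.
The prior-weighted likelihoods are 1/3 · 0.2963 = 0.098765, 1/3 · 0.037037 = 0.012346, 1/3 · 0.0013717 = 0.00045725; these sum to 0.11157.
Therefore the posterior P(r = 6 | data) = (0.012346) / (0.11157) = 0.11066.

0.111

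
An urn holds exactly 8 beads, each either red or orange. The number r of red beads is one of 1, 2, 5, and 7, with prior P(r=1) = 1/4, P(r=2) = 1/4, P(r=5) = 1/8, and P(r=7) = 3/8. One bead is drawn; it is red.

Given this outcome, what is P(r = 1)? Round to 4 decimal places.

For each hypothesis, P(data | H) works out to: P(data | r = 1) = (1/8) = 1/8; P(data | r = 2) = (2/8) = 1/4; P(data | r = 5) = (5/8) = 5/8; P(data | r = 7) = (7/8) = 7/8.
Multiplying each by its prior: 1/4 · 1/8 = 1/32, 1/4 · 1/4 = 1/16, 1/8 · 5/8 = 5/64, 3/8 · 7/8 = 21/64; with total 1/2.
Therefore the posterior P(r = 1 | data) = (1/32) / (1/2) = 1/16.

0.0625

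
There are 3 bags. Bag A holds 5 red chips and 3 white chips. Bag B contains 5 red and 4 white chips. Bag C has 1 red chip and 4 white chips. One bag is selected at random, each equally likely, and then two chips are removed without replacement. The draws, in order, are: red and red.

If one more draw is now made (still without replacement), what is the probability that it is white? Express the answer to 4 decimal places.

Under each hypothesis, the probability of the observed sequence is: P(data | bag A) = (5/8)(4/7) = 5/14; P(data | bag B) = (5/9)(4/8) = 5/18; P(data | bag C) = (1/5)(0/4) = 0.
Multiplying each by its prior: 1/3 · 5/14 = 5/42, 1/3 · 5/18 = 5/54, 1/3 · 0 = 0; these sum to 40/189.
Dividing through by the total gives posterior P(bag A | data) = 9/16, P(bag B | data) = 7/16, P(bag C | data) = 0.
So P(white next | data) = Σ P(white next | H) P(H | data) = (1/2)(9/16) + (4/7)(7/16) = 17/32.

0.5313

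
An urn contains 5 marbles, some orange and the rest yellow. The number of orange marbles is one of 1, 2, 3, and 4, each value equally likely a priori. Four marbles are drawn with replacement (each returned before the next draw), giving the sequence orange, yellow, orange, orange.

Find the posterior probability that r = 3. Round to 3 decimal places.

Under each hypothesis, the probability of the observed sequence is: P(data | r = 1) = (1/5)(4/5)(1/5)(1/5) = 0.0064; P(data | r = 2) = (2/5)(3/5)(2/5)(2/5) = 0.0384; P(data | r = 3) = (3/5)(2/5)(3/5)(3/5) = 0.0864; P(data | r = 4) = (4/5)(1/5)(4/5)(4/5) = 0.1024.
Weighting by the prior gives 1/4 · 0.0064 = 0.0016, 1/4 · 0.0384 = 0.0096, 1/4 · 0.0864 = 0.0216, 1/4 · 0.1024 = 0.0256; these sum to 0.0584.
Hence P(r = 3 | data) = (0.0216) / (0.0584) = 0.36986.

0.370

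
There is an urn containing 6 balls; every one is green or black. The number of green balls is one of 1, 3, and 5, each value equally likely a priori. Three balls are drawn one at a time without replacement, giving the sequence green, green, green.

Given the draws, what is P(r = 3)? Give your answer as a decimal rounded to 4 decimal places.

For each hypothesis, P(data | H) works out to: P(data | r = 1) = (1/6)(0/5) = 0; P(data | r = 3) = (3/6)(2/5)(1/4) = 1/20; P(data | r = 5) = (5/6)(4/5)(3/4) = 1/2.
The prior-weighted likelihoods are 1/3 · 0 = 0, 1/3 · 1/20 = 1/60, 1/3 · 1/2 = 1/6; these sum to 11/60.
Hence P(r = 3 | data) = (1/60) / (11/60) = 1/11.

0.0909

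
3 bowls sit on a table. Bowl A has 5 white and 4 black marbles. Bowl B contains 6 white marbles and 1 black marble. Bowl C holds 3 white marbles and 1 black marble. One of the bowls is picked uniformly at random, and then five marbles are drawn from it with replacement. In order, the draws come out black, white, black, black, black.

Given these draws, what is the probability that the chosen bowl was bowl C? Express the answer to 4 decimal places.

Under each hypothesis, the probability of the observed sequence is: P(data | bowl A) = (4/9)(5/9)(4/9)(4/9)(4/9) = 0.021677; P(data | bowl B) = (1/7)(6/7)(1/7)(1/7)(1/7) = 0.00035699; P(data | bowl C) = (1/4)(3/4)(1/4)(1/4)(1/4) = 0.0029297.
Weighting by the prior gives 1/3 · 0.021677 = 0.0072256, 1/3 · 0.00035699 = 0.000119, 1/3 · 0.0029297 = 0.00097656; these sum to 0.0083212.
Therefore the posterior P(bowl C | data) = (0.00097656) / (0.0083212) = 0.11736.

0.1174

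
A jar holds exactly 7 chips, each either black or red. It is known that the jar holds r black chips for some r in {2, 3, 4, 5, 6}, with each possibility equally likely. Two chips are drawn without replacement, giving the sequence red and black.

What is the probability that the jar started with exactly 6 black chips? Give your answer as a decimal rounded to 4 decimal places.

0.1200

For each hypothesis, P(data | H) works out to: P(data | r = 2) = (5/7)(2/6) = 5/21; P(data | r = 3) = (4/7)(3/6) = 2/7; P(data | r = 4) = (3/7)(4/6) = 2/7; P(data | r = 5) = (2/7)(5/6) = 5/21; P(data | r = 6) = (1/7)(6/6) = 1/7.
The prior-weighted likelihoods are 1/5 · 5/21 = 1/21, 1/5 · 2/7 = 2/35, 1/5 · 2/7 = 2/35, 1/5 · 5/21 = 1/21, 1/5 · 1/7 = 1/35; summing to 5/21.
Hence P(r = 6 | data) = (1/35) / (5/21) = 3/25.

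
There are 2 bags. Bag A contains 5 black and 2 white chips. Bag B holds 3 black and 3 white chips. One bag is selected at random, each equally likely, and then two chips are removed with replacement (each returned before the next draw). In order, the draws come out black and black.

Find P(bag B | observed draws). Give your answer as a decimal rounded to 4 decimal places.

Compute the likelihood of the observed sequence for each case: P(data | bag A) = (5/7)(5/7) = 25/49; P(data | bag B) = (3/6)(3/6) = 1/4.
The prior-weighted likelihoods are 1/2 · 25/49 = 25/98, 1/2 · 1/4 = 1/8; these sum to 149/392.
Therefore the posterior P(bag B | data) = (1/8) / (149/392) = 49/149.

0.3289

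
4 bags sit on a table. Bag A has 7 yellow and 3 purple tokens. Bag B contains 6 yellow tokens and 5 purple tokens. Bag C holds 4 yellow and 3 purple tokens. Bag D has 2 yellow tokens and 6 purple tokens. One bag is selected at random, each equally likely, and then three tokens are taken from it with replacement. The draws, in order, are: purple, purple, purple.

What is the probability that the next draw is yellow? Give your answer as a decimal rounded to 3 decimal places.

0.355

For each hypothesis, P(data | H) works out to: P(data | bag A) = (3/10)(3/10)(3/10) = 0.027; P(data | bag B) = (5/11)(5/11)(5/11) = 0.093914; P(data | bag C) = (3/7)(3/7)(3/7) = 0.078717; P(data | bag D) = (6/8)(6/8)(6/8) = 0.42188.
Weighting by the prior gives 1/4 · 0.027 = 0.00675, 1/4 · 0.093914 = 0.023479, 1/4 · 0.078717 = 0.019679, 1/4 · 0.42188 = 0.10547; these sum to 0.15538.
The posterior is then P(bag A | data) = 0.043443, P(bag B | data) = 0.15111, P(bag C | data) = 0.12666, P(bag D | data) = 0.67879.
The predictive probability is P(yellow next | data) = (7/10)(0.043443) + (6/11)(0.15111) + (4/7)(0.12666) + (1/4)(0.67879) = 0.35491.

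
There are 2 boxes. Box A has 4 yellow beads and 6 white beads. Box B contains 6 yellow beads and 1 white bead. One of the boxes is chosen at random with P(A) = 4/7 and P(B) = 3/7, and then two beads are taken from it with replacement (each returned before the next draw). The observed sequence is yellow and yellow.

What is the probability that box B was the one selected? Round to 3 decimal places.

For each hypothesis, P(data | H) works out to: P(data | box A) = (4/10)(4/10) = 0.16; P(data | box B) = (6/7)(6/7) = 0.73469.
Weighting by the prior gives 4/7 · 0.16 = 0.091429, 3/7 · 0.73469 = 0.31487; these sum to 0.4063.
Therefore the posterior P(box B | data) = (0.31487) / (0.4063) = 0.77497.

0.775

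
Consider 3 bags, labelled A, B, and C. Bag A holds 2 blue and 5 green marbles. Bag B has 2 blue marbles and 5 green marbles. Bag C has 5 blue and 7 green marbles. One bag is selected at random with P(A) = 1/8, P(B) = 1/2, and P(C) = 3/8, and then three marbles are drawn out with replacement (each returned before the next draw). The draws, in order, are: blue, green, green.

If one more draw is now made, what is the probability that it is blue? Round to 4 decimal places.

The likelihood of the observed sequence under each hypothesis: P(data | bag A) = (2/7)(5/7)(5/7) = 0.14577; P(data | bag B) = (2/7)(5/7)(5/7) = 0.14577; P(data | bag C) = (5/12)(7/12)(7/12) = 0.14178.
Weighting by the prior gives 1/8 · 0.14577 = 0.018222, 1/2 · 0.14577 = 0.072886, 3/8 · 0.14178 = 0.053168; summing to 0.14428.
Dividing through by the total gives posterior P(bag A | data) = 0.1263, P(bag B | data) = 0.50519, P(bag C | data) = 0.36852.
The predictive probability is P(blue next | data) = (2/7)(0.1263) + (2/7)(0.50519) + (5/12)(0.36852) = 0.33397.

0.3340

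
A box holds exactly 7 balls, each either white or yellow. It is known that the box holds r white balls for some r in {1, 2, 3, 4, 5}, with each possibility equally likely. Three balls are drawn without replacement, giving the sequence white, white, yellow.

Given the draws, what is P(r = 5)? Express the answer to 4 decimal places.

The likelihood of the observed sequence under each hypothesis: P(data | r = 1) = (1/7)(0/6) = 0; P(data | r = 2) = (2/7)(1/6)(5/5) = 1/21; P(data | r = 3) = (3/7)(2/6)(4/5) = 4/35; P(data | r = 4) = (4/7)(3/6)(3/5) = 6/35; P(data | r = 5) = (5/7)(4/6)(2/5) = 4/21.
The prior-weighted likelihoods are 1/5 · 0 = 0, 1/5 · 1/21 = 1/105, 1/5 · 4/35 = 4/175, 1/5 · 6/35 = 6/175, 1/5 · 4/21 = 4/105; these sum to 11/105.
Therefore the posterior P(r = 5 | data) = (4/105) / (11/105) = 4/11.

0.3636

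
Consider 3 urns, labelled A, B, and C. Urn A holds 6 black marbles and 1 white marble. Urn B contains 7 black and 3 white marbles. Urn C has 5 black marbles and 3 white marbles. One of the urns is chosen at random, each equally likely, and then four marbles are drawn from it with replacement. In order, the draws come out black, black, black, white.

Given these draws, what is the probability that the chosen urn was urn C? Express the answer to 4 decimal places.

0.3219

Under each hypothesis, the probability of the observed sequence is: P(data | urn A) = (6/7)(6/7)(6/7)(1/7) = 0.089963; P(data | urn B) = (7/10)(7/10)(7/10)(3/10) = 0.1029; P(data | urn C) = (5/8)(5/8)(5/8)(3/8) = 0.091553.
The prior-weighted likelihoods are 1/3 · 0.089963 = 0.029988, 1/3 · 0.1029 = 0.0343, 1/3 · 0.091553 = 0.030518; with total 0.094805.
Therefore the posterior P(urn C | data) = (0.030518) / (0.094805) = 0.3219.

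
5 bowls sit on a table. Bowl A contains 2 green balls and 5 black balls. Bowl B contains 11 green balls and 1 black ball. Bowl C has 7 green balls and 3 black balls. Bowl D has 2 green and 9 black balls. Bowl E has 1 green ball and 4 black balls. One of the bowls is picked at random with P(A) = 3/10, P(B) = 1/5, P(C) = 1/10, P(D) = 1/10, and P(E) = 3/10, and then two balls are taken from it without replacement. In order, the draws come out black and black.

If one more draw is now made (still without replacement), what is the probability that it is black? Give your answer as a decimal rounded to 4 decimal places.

0.6518

Compute the likelihood of the observed sequence for each case: P(data | bowl A) = (5/7)(4/6) = 0.47619; P(data | bowl B) = (1/12)(0/11) = 0; P(data | bowl C) = (3/10)(2/9) = 0.066667; P(data | bowl D) = (9/11)(8/10) = 0.65455; P(data | bowl E) = (4/5)(3/4) = 0.6.
Weighting by the prior gives 3/10 · 0.47619 = 0.14286, 1/5 · 0 = 0, 1/10 · 0.066667 = 0.0066667, 1/10 · 0.65455 = 0.065455, 3/10 · 0.6 = 0.18; summing to 0.39498.
The posterior is then P(bowl A | data) = 0.36168, P(bowl B | data) = 0, P(bowl C | data) = 0.016879, P(bowl D | data) = 0.16572, P(bowl E | data) = 0.45572.
So P(black next | data) = Σ P(black next | H) P(H | data) = (3/5)(0.36168) + (1/8)(0.016879) + (7/9)(0.16572) + (2/3)(0.45572) = 0.65182.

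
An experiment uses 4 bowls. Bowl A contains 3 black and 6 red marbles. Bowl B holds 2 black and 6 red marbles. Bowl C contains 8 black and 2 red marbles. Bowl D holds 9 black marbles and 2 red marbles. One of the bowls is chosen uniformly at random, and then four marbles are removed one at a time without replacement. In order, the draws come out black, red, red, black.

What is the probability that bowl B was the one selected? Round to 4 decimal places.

0.2633

Compute the likelihood of the observed sequence for each case: P(data | bowl A) = (3/9)(6/8)(5/7)(2/6) = 0.059524; P(data | bowl B) = (2/8)(6/7)(5/6)(1/5) = 0.035714; P(data | bowl C) = (8/10)(2/9)(1/8)(7/7) = 0.022222; P(data | bowl D) = (9/11)(2/10)(1/9)(8/8) = 0.018182.
The prior-weighted likelihoods are 1/4 · 0.059524 = 0.014881, 1/4 · 0.035714 = 0.0089286, 1/4 · 0.022222 = 0.0055556, 1/4 · 0.018182 = 0.0045455; these sum to 0.033911.
So P(bowl B | data) = (0.0089286) / (0.033911) = 0.2633.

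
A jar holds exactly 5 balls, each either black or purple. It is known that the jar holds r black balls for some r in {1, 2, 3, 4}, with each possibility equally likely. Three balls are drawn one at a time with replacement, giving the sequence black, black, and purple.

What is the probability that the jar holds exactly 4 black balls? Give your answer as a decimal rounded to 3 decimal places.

Under each hypothesis, the probability of the observed sequence is: P(data | r = 1) = (1/5)(1/5)(4/5) = 4/125; P(data | r = 2) = (2/5)(2/5)(3/5) = 12/125; P(data | r = 3) = (3/5)(3/5)(2/5) = 18/125; P(data | r = 4) = (4/5)(4/5)(1/5) = 16/125.
Weighting by the prior gives 1/4 · 4/125 = 1/125, 1/4 · 12/125 = 3/125, 1/4 · 18/125 = 9/250, 1/4 · 16/125 = 4/125; summing to 1/10.
Therefore the posterior P(r = 4 | data) = (4/125) / (1/10) = 8/25.

0.320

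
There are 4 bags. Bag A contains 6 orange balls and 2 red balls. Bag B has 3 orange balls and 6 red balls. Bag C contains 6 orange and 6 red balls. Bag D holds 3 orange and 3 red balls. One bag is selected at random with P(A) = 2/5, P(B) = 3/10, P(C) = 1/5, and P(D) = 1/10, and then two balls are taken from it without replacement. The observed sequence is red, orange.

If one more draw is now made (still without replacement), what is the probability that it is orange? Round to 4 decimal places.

For each hypothesis, P(data | H) works out to: P(data | bag A) = (2/8)(6/7) = 0.21429; P(data | bag B) = (6/9)(3/8) = 0.25; P(data | bag C) = (6/12)(6/11) = 0.27273; P(data | bag D) = (3/6)(3/5) = 0.3.
The prior-weighted likelihoods are 2/5 · 0.21429 = 0.085714, 3/10 · 0.25 = 0.075, 1/5 · 0.27273 = 0.054545, 1/10 · 0.3 = 0.03; these sum to 0.24526.
Normalising, the posterior is P(bag A | data) = 0.34948, P(bag B | data) = 0.3058, P(bag C | data) = 0.2224, P(bag D | data) = 0.12232.
Averaging over the posterior, P(orange next | data) = (5/6)(0.34948) + (2/7)(0.3058) + (1/2)(0.2224) + (1/2)(0.12232) = 0.55097.

0.5510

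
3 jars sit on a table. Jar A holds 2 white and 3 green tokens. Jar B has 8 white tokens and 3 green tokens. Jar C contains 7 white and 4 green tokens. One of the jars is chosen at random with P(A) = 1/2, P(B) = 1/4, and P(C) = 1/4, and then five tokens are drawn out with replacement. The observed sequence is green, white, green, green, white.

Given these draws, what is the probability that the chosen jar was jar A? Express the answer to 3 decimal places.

Compute the likelihood of the observed sequence for each case: P(data | jar A) = (3/5)(2/5)(3/5)(3/5)(2/5) = 0.03456; P(data | jar B) = (3/11)(8/11)(3/11)(3/11)(8/11) = 0.01073; P(data | jar C) = (4/11)(7/11)(4/11)(4/11)(7/11) = 0.019472.
Multiplying each by its prior: 1/2 · 0.03456 = 0.01728, 1/4 · 0.01073 = 0.0026824, 1/4 · 0.019472 = 0.004868; summing to 0.02483.
So P(jar A | data) = (0.01728) / (0.02483) = 0.69592.

0.696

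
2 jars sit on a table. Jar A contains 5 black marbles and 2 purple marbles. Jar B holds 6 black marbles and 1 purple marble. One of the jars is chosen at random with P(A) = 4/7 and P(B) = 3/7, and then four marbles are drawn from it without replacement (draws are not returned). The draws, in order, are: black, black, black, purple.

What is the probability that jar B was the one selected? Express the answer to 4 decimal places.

The likelihood of the observed sequence under each hypothesis: P(data | jar A) = (5/7)(4/6)(3/5)(2/4) = 1/7; P(data | jar B) = (6/7)(5/6)(4/5)(1/4) = 1/7.
The prior-weighted likelihoods are 4/7 · 1/7 = 4/49, 3/7 · 1/7 = 3/49; with total 1/7.
Therefore the posterior P(jar B | data) = (3/49) / (1/7) = 3/7.

0.4286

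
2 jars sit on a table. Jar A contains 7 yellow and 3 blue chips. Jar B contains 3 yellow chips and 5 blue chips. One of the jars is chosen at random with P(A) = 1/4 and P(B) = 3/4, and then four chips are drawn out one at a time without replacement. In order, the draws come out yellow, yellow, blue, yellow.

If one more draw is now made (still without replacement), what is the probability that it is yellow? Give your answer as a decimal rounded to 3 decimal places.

The likelihood of the observed sequence under each hypothesis: P(data | jar A) = (7/10)(6/9)(3/8)(5/7) = 1/8; P(data | jar B) = (3/8)(2/7)(5/6)(1/5) = 1/56.
Weighting by the prior gives 1/4 · 1/8 = 1/32, 3/4 · 1/56 = 3/224; these sum to 5/112.
Normalising, the posterior is P(jar A | data) = 7/10, P(jar B | data) = 3/10.
So P(yellow next | data) = Σ P(yellow next | H) P(H | data) = (2/3)(7/10) + (0)(3/10) = 7/15.

0.467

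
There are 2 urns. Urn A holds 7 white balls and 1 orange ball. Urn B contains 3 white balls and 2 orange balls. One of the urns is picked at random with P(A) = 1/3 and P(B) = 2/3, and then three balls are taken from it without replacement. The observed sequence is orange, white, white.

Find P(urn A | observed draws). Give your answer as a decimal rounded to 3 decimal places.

Under each hypothesis, the probability of the observed sequence is: P(data | urn A) = (1/8)(7/7)(6/6) = 1/8; P(data | urn B) = (2/5)(3/4)(2/3) = 1/5.
Multiplying each by its prior: 1/3 · 1/8 = 1/24, 2/3 · 1/5 = 2/15; with total 7/40.
Hence P(urn A | data) = (1/24) / (7/40) = 5/21.

0.238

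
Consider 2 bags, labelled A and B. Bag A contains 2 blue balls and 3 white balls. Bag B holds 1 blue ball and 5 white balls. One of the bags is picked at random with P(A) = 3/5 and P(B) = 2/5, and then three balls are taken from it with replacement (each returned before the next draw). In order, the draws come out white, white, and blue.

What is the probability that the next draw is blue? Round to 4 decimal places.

The likelihood of the observed sequence under each hypothesis: P(data | bag A) = (3/5)(3/5)(2/5) = 0.144; P(data | bag B) = (5/6)(5/6)(1/6) = 0.11574.
The prior-weighted likelihoods are 3/5 · 0.144 = 0.0864, 2/5 · 0.11574 = 0.046296; these sum to 0.1327.
Dividing through by the total gives posterior P(bag A | data) = 0.65111, P(bag B | data) = 0.34889.
So P(blue next | data) = Σ P(blue next | H) P(H | data) = (2/5)(0.65111) + (1/6)(0.34889) = 0.31859.

0.3186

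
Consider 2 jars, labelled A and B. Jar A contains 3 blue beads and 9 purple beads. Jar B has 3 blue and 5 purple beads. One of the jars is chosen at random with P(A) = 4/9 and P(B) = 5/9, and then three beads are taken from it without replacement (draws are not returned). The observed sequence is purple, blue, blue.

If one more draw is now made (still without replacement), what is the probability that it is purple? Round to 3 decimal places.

For each hypothesis, P(data | H) works out to: P(data | jar A) = (9/12)(3/11)(2/10) = 0.040909; P(data | jar B) = (5/8)(3/7)(2/6) = 0.089286.
Multiplying each by its prior: 4/9 · 0.040909 = 0.018182, 5/9 · 0.089286 = 0.049603; these sum to 0.067785.
Normalising, the posterior is P(jar A | data) = 0.26823, P(jar B | data) = 0.73177.
The predictive probability is P(purple next | data) = (8/9)(0.26823) + (4/5)(0.73177) = 0.82384.

0.824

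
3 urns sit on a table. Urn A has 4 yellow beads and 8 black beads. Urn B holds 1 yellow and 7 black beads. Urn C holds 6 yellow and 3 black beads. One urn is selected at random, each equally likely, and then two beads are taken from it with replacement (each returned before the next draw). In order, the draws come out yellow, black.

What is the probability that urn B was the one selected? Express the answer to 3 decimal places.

The likelihood of the observed sequence under each hypothesis: P(data | urn A) = (4/12)(8/12) = 0.22222; P(data | urn B) = (1/8)(7/8) = 0.10938; P(data | urn C) = (6/9)(3/9) = 0.22222.
Weighting by the prior gives 1/3 · 0.22222 = 0.074074, 1/3 · 0.10938 = 0.036458, 1/3 · 0.22222 = 0.074074; summing to 0.18461.
Hence P(urn B | data) = (0.036458) / (0.18461) = 0.19749.

0.197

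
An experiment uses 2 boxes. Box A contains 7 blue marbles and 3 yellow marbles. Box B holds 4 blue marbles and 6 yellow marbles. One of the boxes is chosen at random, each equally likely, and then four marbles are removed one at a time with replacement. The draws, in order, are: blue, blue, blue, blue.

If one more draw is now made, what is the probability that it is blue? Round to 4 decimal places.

Compute the likelihood of the observed sequence for each case: P(data | box A) = (7/10)(7/10)(7/10)(7/10) = 0.2401; P(data | box B) = (4/10)(4/10)(4/10)(4/10) = 0.0256.
Weighting by the prior gives 1/2 · 0.2401 = 0.12005, 1/2 · 0.0256 = 0.0128; these sum to 0.13285.
The posterior is then P(box A | data) = 0.90365, P(box B | data) = 0.096349.
So P(blue next | data) = Σ P(blue next | H) P(H | data) = (7/10)(0.90365) + (2/5)(0.096349) = 0.6711.

0.6711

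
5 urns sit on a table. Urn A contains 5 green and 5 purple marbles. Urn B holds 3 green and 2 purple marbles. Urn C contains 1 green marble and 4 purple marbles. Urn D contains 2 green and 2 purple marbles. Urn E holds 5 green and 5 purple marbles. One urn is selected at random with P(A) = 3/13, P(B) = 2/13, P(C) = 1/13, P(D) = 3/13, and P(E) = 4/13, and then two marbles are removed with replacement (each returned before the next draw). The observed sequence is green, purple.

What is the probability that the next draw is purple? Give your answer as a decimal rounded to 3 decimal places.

0.500

For each hypothesis, P(data | H) works out to: P(data | urn A) = (5/10)(5/10) = 1/4; P(data | urn B) = (3/5)(2/5) = 6/25; P(data | urn C) = (1/5)(4/5) = 4/25; P(data | urn D) = (2/4)(2/4) = 1/4; P(data | urn E) = (5/10)(5/10) = 1/4.
The prior-weighted likelihoods are 3/13 · 1/4 = 3/52, 2/13 · 6/25 = 12/325, 1/13 · 4/25 = 4/325, 3/13 · 1/4 = 3/52, 4/13 · 1/4 = 1/13; summing to 157/650.
Normalising, the posterior is P(urn A | data) = 75/314, P(urn B | data) = 24/157, P(urn C | data) = 8/157, P(urn D | data) = 75/314, P(urn E | data) = 50/157.
Averaging over the posterior, P(purple next | data) = (1/2)(75/314) + (2/5)(24/157) + (4/5)(8/157) + (1/2)(75/314) + (1/2)(50/157) = 1/2.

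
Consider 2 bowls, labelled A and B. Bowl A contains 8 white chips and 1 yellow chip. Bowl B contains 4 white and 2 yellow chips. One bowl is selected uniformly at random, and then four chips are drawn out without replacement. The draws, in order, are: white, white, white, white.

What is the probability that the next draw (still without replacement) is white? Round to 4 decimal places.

0.7143

The likelihood of the observed sequence under each hypothesis: P(data | bowl A) = (8/9)(7/8)(6/7)(5/6) = 5/9; P(data | bowl B) = (4/6)(3/5)(2/4)(1/3) = 1/15.
The prior-weighted likelihoods are 1/2 · 5/9 = 5/18, 1/2 · 1/15 = 1/30; with total 14/45.
Normalising, the posterior is P(bowl A | data) = 25/28, P(bowl B | data) = 3/28.
So P(white next | data) = Σ P(white next | H) P(H | data) = (4/5)(25/28) + (0)(3/28) = 5/7.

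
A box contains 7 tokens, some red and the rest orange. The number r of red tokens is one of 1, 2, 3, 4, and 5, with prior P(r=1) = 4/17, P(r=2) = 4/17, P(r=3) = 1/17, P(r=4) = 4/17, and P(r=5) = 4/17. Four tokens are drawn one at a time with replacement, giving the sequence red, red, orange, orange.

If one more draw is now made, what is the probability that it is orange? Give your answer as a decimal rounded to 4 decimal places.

Under each hypothesis, the probability of the observed sequence is: P(data | r = 1) = (1/7)(1/7)(6/7)(6/7) = 0.014994; P(data | r = 2) = (2/7)(2/7)(5/7)(5/7) = 0.041649; P(data | r = 3) = (3/7)(3/7)(4/7)(4/7) = 0.059975; P(data | r = 4) = (4/7)(4/7)(3/7)(3/7) = 0.059975; P(data | r = 5) = (5/7)(5/7)(2/7)(2/7) = 0.041649.
Weighting by the prior gives 4/17 · 0.014994 = 0.0035279, 4/17 · 0.041649 = 0.0097998, 1/17 · 0.059975 = 0.0035279, 4/17 · 0.059975 = 0.014112, 4/17 · 0.041649 = 0.0097998; summing to 0.040767.
Dividing through by the total gives posterior P(r = 1 | data) = 0.086538, P(r = 2 | data) = 0.24038, P(r = 3 | data) = 0.086538, P(r = 4 | data) = 0.34615, P(r = 5 | data) = 0.24038.
So P(orange next | data) = Σ P(orange next | H) P(H | data) = (6/7)(0.086538) + (5/7)(0.24038) + (4/7)(0.086538) + (3/7)(0.34615) + (2/7)(0.24038) = 0.51236.

0.5124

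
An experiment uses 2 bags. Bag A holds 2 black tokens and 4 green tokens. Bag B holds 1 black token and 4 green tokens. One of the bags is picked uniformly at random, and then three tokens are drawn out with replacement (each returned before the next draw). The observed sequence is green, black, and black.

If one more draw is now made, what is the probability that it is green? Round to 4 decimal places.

0.7069

The likelihood of the observed sequence under each hypothesis: P(data | bag A) = (4/6)(2/6)(2/6) = 0.074074; P(data | bag B) = (4/5)(1/5)(1/5) = 0.032.
Multiplying each by its prior: 1/2 · 0.074074 = 0.037037, 1/2 · 0.032 = 0.016; with total 0.053037.
Normalising, the posterior is P(bag A | data) = 0.69832, P(bag B | data) = 0.30168.
The predictive probability is P(green next | data) = (2/3)(0.69832) + (4/5)(0.30168) = 0.70689.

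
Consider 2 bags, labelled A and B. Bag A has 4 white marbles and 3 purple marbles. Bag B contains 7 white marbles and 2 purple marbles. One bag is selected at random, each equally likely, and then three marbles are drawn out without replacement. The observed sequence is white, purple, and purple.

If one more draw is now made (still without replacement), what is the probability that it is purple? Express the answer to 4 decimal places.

For each hypothesis, P(data | H) works out to: P(data | bag A) = (4/7)(3/6)(2/5) = 0.11429; P(data | bag B) = (7/9)(2/8)(1/7) = 0.027778.
The prior-weighted likelihoods are 1/2 · 0.11429 = 0.057143, 1/2 · 0.027778 = 0.013889; these sum to 0.071032.
Dividing through by the total gives posterior P(bag A | data) = 0.80447, P(bag B | data) = 0.19553.
The predictive probability is P(purple next | data) = (1/4)(0.80447) + (0)(0.19553) = 0.20112.

0.2011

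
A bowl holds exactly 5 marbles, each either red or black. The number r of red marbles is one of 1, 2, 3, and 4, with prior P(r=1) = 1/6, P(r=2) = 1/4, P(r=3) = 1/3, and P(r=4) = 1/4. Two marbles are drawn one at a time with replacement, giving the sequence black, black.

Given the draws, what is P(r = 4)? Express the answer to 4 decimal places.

0.0385

Compute the likelihood of the observed sequence for each case: P(data | r = 1) = (4/5)(4/5) = 16/25; P(data | r = 2) = (3/5)(3/5) = 9/25; P(data | r = 3) = (2/5)(2/5) = 4/25; P(data | r = 4) = (1/5)(1/5) = 1/25.
Multiplying each by its prior: 1/6 · 16/25 = 8/75, 1/4 · 9/25 = 9/100, 1/3 · 4/25 = 4/75, 1/4 · 1/25 = 1/100; with total 13/50.
Therefore the posterior P(r = 4 | data) = (1/100) / (13/50) = 1/26.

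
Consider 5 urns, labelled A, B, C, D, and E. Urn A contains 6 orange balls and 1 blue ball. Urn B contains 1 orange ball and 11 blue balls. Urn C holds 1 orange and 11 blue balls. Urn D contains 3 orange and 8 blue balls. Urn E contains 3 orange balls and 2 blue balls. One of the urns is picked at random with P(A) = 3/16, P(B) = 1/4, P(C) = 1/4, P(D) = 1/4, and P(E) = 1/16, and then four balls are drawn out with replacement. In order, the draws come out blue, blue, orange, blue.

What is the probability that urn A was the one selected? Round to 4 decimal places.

Compute the likelihood of the observed sequence for each case: P(data | urn A) = (1/7)(1/7)(6/7)(1/7) = 0.002499; P(data | urn B) = (11/12)(11/12)(1/12)(11/12) = 0.064188; P(data | urn C) = (11/12)(11/12)(1/12)(11/12) = 0.064188; P(data | urn D) = (8/11)(8/11)(3/11)(8/11) = 0.10491; P(data | urn E) = (2/5)(2/5)(3/5)(2/5) = 0.0384.
Weighting by the prior gives 3/16 · 0.002499 = 0.00046855, 1/4 · 0.064188 = 0.016047, 1/4 · 0.064188 = 0.016047, 1/4 · 0.10491 = 0.026228, 1/16 · 0.0384 = 0.0024; with total 0.06119.
By Bayes' rule, P(urn A | data) = (0.00046855) / (0.06119) = 0.0076573.

0.0077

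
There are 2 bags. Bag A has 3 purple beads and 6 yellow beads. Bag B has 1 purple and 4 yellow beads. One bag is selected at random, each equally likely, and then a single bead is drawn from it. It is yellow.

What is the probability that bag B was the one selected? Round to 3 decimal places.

0.545

The likelihood of this draw under each hypothesis: P(data | bag A) = (6/9) = 2/3; P(data | bag B) = (4/5) = 4/5.
Multiplying each by its prior: 1/2 · 2/3 = 1/3, 1/2 · 4/5 = 2/5; these sum to 11/15.
So P(bag B | data) = (2/5) / (11/15) = 6/11.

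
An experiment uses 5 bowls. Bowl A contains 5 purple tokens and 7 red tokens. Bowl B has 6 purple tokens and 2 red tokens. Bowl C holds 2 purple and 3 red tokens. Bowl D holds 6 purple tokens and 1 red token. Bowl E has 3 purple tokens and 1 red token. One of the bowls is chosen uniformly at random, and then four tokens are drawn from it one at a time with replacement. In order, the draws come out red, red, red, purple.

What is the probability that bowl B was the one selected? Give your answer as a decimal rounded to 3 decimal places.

0.060

For each hypothesis, P(data | H) works out to: P(data | bowl A) = (7/12)(7/12)(7/12)(5/12) = 0.082706; P(data | bowl B) = (2/8)(2/8)(2/8)(6/8) = 0.011719; P(data | bowl C) = (3/5)(3/5)(3/5)(2/5) = 0.0864; P(data | bowl D) = (1/7)(1/7)(1/7)(6/7) = 0.002499; P(data | bowl E) = (1/4)(1/4)(1/4)(3/4) = 0.011719.
Weighting by the prior gives 1/5 · 0.082706 = 0.016541, 1/5 · 0.011719 = 0.0023437, 1/5 · 0.0864 = 0.01728, 1/5 · 0.002499 = 0.00049979, 1/5 · 0.011719 = 0.0023437; these sum to 0.039009.
Hence P(bowl B | data) = (0.0023437) / (0.039009) = 0.060083.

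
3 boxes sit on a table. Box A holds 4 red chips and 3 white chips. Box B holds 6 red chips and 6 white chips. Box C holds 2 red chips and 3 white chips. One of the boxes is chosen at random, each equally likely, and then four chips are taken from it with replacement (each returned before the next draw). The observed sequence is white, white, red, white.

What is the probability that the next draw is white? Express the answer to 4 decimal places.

Under each hypothesis, the probability of the observed sequence is: P(data | box A) = (3/7)(3/7)(4/7)(3/7) = 0.044981; P(data | box B) = (6/12)(6/12)(6/12)(6/12) = 0.0625; P(data | box C) = (3/5)(3/5)(2/5)(3/5) = 0.0864.
The prior-weighted likelihoods are 1/3 · 0.044981 = 0.014994, 1/3 · 0.0625 = 0.020833, 1/3 · 0.0864 = 0.0288; summing to 0.064627.
Dividing through by the total gives posterior P(box A | data) = 0.232, P(box B | data) = 0.32236, P(box C | data) = 0.44563.
The predictive probability is P(white next | data) = (3/7)(0.232) + (1/2)(0.32236) + (3/5)(0.44563) = 0.52799.

0.5280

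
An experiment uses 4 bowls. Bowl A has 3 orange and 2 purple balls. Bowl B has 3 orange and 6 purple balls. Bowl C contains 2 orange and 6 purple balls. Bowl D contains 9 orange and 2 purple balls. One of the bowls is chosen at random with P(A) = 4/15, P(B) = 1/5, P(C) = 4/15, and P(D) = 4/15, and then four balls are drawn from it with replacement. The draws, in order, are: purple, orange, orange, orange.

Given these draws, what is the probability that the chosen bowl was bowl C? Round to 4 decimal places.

Under each hypothesis, the probability of the observed sequence is: P(data | bowl A) = (2/5)(3/5)(3/5)(3/5) = 0.0864; P(data | bowl B) = (6/9)(3/9)(3/9)(3/9) = 0.024691; P(data | bowl C) = (6/8)(2/8)(2/8)(2/8) = 0.011719; P(data | bowl D) = (2/11)(9/11)(9/11)(9/11) = 0.099583.
Multiplying each by its prior: 4/15 · 0.0864 = 0.02304, 1/5 · 0.024691 = 0.0049383, 4/15 · 0.011719 = 0.003125, 4/15 · 0.099583 = 0.026556; with total 0.057659.
So P(bowl C | data) = (0.003125) / (0.057659) = 0.054198.

0.0542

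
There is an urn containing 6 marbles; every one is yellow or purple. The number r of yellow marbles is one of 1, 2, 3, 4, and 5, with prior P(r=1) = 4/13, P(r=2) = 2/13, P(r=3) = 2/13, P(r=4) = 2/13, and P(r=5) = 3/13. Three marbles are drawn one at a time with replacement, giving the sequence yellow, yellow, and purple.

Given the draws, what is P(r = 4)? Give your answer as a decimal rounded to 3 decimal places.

0.261

The likelihood of the observed sequence under each hypothesis: P(data | r = 1) = (1/6)(1/6)(5/6) = 0.023148; P(data | r = 2) = (2/6)(2/6)(4/6) = 0.074074; P(data | r = 3) = (3/6)(3/6)(3/6) = 0.125; P(data | r = 4) = (4/6)(4/6)(2/6) = 0.14815; P(data | r = 5) = (5/6)(5/6)(1/6) = 0.11574.
The prior-weighted likelihoods are 4/13 · 0.023148 = 0.0071225, 2/13 · 0.074074 = 0.011396, 2/13 · 0.125 = 0.019231, 2/13 · 0.14815 = 0.022792, 3/13 · 0.11574 = 0.026709; these sum to 0.087251.
So P(r = 4 | data) = (0.022792) / (0.087251) = 0.26122.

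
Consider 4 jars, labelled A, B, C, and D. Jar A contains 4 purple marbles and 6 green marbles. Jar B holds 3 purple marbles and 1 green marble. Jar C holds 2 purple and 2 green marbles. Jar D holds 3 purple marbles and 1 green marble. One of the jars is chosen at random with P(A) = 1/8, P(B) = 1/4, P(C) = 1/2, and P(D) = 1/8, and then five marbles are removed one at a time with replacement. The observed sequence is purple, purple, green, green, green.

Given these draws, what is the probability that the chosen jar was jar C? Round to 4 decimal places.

0.6723

Compute the likelihood of the observed sequence for each case: P(data | jar A) = (4/10)(4/10)(6/10)(6/10)(6/10) = 0.03456; P(data | jar B) = (3/4)(3/4)(1/4)(1/4)(1/4) = 0.0087891; P(data | jar C) = (2/4)(2/4)(2/4)(2/4)(2/4) = 0.03125; P(data | jar D) = (3/4)(3/4)(1/4)(1/4)(1/4) = 0.0087891.
Multiplying each by its prior: 1/8 · 0.03456 = 0.00432, 1/4 · 0.0087891 = 0.0021973, 1/2 · 0.03125 = 0.015625, 1/8 · 0.0087891 = 0.0010986; summing to 0.023241.
Hence P(jar C | data) = (0.015625) / (0.023241) = 0.67231.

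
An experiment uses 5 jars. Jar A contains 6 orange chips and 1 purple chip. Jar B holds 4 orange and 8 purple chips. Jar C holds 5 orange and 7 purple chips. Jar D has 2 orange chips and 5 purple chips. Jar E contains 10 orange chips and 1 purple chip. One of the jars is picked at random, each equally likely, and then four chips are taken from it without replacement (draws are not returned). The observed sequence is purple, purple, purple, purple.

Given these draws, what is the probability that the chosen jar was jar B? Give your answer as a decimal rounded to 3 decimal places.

Compute the likelihood of the observed sequence for each case: P(data | jar A) = (1/7)(0/6) = 0; P(data | jar B) = (8/12)(7/11)(6/10)(5/9) = 0.14141; P(data | jar C) = (7/12)(6/11)(5/10)(4/9) = 0.070707; P(data | jar D) = (5/7)(4/6)(3/5)(2/4) = 0.14286; P(data | jar E) = (1/11)(0/10) = 0.
Weighting by the prior gives 1/5 · 0 = 0, 1/5 · 0.14141 = 0.028283, 1/5 · 0.070707 = 0.014141, 1/5 · 0.14286 = 0.028571, 1/5 · 0 = 0; with total 0.070996.
So P(jar B | data) = (0.028283) / (0.070996) = 0.39837.

0.398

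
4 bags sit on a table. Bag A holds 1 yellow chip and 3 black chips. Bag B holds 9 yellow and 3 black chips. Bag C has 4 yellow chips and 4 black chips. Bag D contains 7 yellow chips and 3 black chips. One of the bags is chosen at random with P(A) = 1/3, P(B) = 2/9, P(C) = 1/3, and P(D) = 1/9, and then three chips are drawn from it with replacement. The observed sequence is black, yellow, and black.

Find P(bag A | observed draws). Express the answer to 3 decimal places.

Compute the likelihood of the observed sequence for each case: P(data | bag A) = (3/4)(1/4)(3/4) = 0.14062; P(data | bag B) = (3/12)(9/12)(3/12) = 0.046875; P(data | bag C) = (4/8)(4/8)(4/8) = 0.125; P(data | bag D) = (3/10)(7/10)(3/10) = 0.063.
The prior-weighted likelihoods are 1/3 · 0.14062 = 0.046875, 2/9 · 0.046875 = 0.010417, 1/3 · 0.125 = 0.041667, 1/9 · 0.063 = 0.007; summing to 0.10596.
Therefore the posterior P(bag A | data) = (0.046875) / (0.10596) = 0.44239.

0.442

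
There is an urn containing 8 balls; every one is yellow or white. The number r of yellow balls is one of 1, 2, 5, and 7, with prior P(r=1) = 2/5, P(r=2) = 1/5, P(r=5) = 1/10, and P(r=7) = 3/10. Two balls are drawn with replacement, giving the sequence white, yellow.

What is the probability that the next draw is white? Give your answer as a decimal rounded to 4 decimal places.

Compute the likelihood of the observed sequence for each case: P(data | r = 1) = (7/8)(1/8) = 7/64; P(data | r = 2) = (6/8)(2/8) = 3/16; P(data | r = 5) = (3/8)(5/8) = 15/64; P(data | r = 7) = (1/8)(7/8) = 7/64.
Weighting by the prior gives 2/5 · 7/64 = 7/160, 1/5 · 3/16 = 3/80, 1/10 · 15/64 = 3/128, 3/10 · 7/64 = 21/640; summing to 11/80.
Dividing through by the total gives posterior P(r = 1 | data) = 7/22, P(r = 2 | data) = 3/11, P(r = 5 | data) = 15/88, P(r = 7 | data) = 21/88.
Averaging over the posterior, P(white next | data) = (7/8)(7/22) + (3/4)(3/11) + (3/8)(15/88) + (1/8)(21/88) = 203/352.

0.5767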